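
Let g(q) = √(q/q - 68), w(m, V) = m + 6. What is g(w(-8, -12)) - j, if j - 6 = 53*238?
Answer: -12620 + I*√67 ≈ -12620.0 + 8.1853*I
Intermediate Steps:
w(m, V) = 6 + m
g(q) = I*√67 (g(q) = √(1 - 68) = √(-67) = I*√67)
j = 12620 (j = 6 + 53*238 = 6 + 12614 = 12620)
g(w(-8, -12)) - j = I*√67 - 1*12620 = I*√67 - 12620 = -12620 + I*√67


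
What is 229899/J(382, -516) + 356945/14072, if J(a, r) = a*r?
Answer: 1398395919/57786668 ≈ 24.199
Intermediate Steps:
229899/J(382, -516) + 356945/14072 = 229899/((382*(-516))) + 356945/14072 = 229899/(-197112) + 356945*(1/14072) = 229899*(-1/197112) + 356945/14072 = -76633/65704 + 356945/14072 = 1398395919/57786668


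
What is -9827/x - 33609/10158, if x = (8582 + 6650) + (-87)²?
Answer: -288713825/77204186 ≈ -3.7396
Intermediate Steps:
x = 22801 (x = 15232 + 7569 = 22801)
-9827/x - 33609/10158 = -9827/22801 - 33609/10158 = -9827*1/22801 - 33609*1/10158 = -9827/22801 - 11203/3386 = -288713825/77204186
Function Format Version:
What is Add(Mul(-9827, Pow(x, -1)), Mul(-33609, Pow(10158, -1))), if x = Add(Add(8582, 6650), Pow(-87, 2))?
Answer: Rational(-288713825, 77204186) ≈ -3.7396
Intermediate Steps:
x = 22801 (x = Add(15232, 7569) = 22801)
Add(Mul(-9827, Pow(x, -1)), Mul(-33609, Pow(10158, -1))) = Add(Mul(-9827, Pow(22801, -1)), Mul(-33609, Pow(10158, -1))) = Add(Mul(-9827, Rational(1, 22801)), Mul(-33609, Rational(1, 10158))) = Add(Rational(-9827, 22801), Rational(-11203, 3386)) = Rational(-288713825, 77204186)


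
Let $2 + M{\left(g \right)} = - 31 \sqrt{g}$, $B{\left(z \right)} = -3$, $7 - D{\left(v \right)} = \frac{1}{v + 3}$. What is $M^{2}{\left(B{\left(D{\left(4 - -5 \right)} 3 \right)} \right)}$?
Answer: $-2879 + 124 i \sqrt{3} \approx -2879.0 + 214.77 i$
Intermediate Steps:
$D{\left(v \right)} = 7 - \frac{1}{3 + v}$ ($D{\left(v \right)} = 7 - \frac{1}{v + 3} = 7 - \frac{1}{3 + v}$)
$M{\left(g \right)} = -2 - 31 \sqrt{g}$
$M^{2}{\left(B{\left(D{\left(4 - -5 \right)} 3 \right)} \right)} = \left(-2 - 31 \sqrt{-3}\right)^{2} = \left(-2 - 31 i \sqrt{3}\right)^{2}$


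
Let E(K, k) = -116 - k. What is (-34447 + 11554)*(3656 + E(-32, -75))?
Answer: -82758195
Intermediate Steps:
(-34447 + 11554)*(3656 + E(-32, -75)) = (-34447 + 11554)*(3656 + (-116 - 1*(-75))) = -22893*(3656 + (-116 + 75)) = -22893*(3656 - 41) = -22893*3615 = -82758195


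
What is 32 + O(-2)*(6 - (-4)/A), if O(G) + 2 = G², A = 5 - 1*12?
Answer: 300/7 ≈ 42.857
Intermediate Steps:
A = -7 (A = 5 - 12 = -7)
O(G) = -2 + G²
32 + O(-2)*(6 - (-4)/A) = 32 + (-2 + (-2)²)*(6 - (-4)/(-7)) = 32 + (-2 + 4)*(6 - (-4)*(-1)/7) = 32 + 2*(6 - 1*4/7) = 32 + 2*(6 - 4/7) = 32 + 2*(38/7) = 32 + 76/7 = 300/7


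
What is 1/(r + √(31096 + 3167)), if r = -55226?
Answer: -55226/3049876813 - 27*√47/3049876813 ≈ -1.8168e-5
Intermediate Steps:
1/(r + √(31096 + 3167)) = 1/(-55226 + √(31096 + 3167)) = 1/(-55226 + √34263) = 1/(-55226 + 27*√47)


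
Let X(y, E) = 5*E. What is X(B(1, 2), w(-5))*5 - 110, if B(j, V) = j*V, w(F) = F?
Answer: -235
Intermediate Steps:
B(j, V) = V*j
X(B(1, 2), w(-5))*5 - 110 = (5*(-5))*5 - 110 = -25*5 - 110 = -125 - 110 = -235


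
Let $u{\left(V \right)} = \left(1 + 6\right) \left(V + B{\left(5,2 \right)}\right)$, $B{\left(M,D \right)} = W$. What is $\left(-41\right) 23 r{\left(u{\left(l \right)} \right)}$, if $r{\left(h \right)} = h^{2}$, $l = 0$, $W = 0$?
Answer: $0$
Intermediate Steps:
$B{\left(M,D \right)} = 0$
$u{\left(V \right)} = 7 V$ ($u{\left(V \right)} = \left(1 + 6\right) \left(V + 0\right) = 7 V$)
$\left(-41\right) 23 r{\left(u{\left(l \right)} \right)} = \left(-41\right) 23 \left(7 \cdot 0\right)^{2} = - 943 \cdot 0^{2} = \left(-943\right) 0 = 0$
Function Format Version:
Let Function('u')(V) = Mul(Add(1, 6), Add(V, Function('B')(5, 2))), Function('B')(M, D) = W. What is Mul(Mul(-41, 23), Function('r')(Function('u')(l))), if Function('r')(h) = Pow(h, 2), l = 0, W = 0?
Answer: 0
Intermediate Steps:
Function('B')(M, D) = 0
Function('u')(V) = Mul(7, V) (Function('u')(V) = Mul(Add(1, 6), Add(V, 0)) = Mul(7, V))
Mul(Mul(-41, 23), Function('r')(Function('u')(l))) = Mul(Mul(-41, 23), Pow(Mul(7, 0), 2)) = Mul(-943, Pow(0, 2)) = Mul(-943, 0) = 0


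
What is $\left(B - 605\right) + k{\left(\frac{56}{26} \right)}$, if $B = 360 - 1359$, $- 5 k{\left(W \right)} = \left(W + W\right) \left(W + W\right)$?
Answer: $- \frac{1358516}{845} \approx -1607.7$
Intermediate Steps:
$k{\left(W \right)} = - \frac{4 W^{2}}{5}$ ($k{\left(W \right)} = - \frac{\left(W + W\right) \left(W + W\right)}{5} = - \frac{2 W 2 W}{5} = - \frac{4 W^{2}}{5}$)
$B = -999$ ($B = 360 - 1359 = -999$)
$\left(B - 605\right) + k{\left(\frac{56}{26} \right)} = \left(-999 - 605\right) - \frac{4 \left(\frac{56}{26}\right)^{2}}{5} = -1604 - \frac{4 \left(56 \cdot \frac{1}{26}\right)^{2}}{5} = -1604 - \frac{4 \left(\frac{28}{13}\right)^{2}}{5} = -1604 - \frac{3136}{845} = - \frac{1358516}{845}$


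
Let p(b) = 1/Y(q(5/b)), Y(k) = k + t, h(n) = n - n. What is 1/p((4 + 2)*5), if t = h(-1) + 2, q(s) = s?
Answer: 13/6 ≈ 2.1667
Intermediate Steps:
h(n) = 0
t = 2 (t = 0 + 2 = 2)
Y(k) = 2 + k (Y(k) = k + 2 = 2 + k)
p(b) = 1/(2 + 5/b)
1/p((4 + 2)*5) = 1/(((4 + 2)*5)/(5 + 2*((4 + 2)*5))) = 1/((6*5)/(5 + 2*(6*5))) = 1/(30/(5 + 2*30)) = 1/(30/(5 + 60)) = 1/(30/65) = 1/(30*(1/65)) = 1/(6/13) = 13/6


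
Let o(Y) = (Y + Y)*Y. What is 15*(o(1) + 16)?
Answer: 270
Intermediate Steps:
o(Y) = 2*Y**2 (o(Y) = (2*Y)*Y = 2*Y**2)
15*(o(1) + 16) = 15*(2*1**2 + 16) = 15*(2*1 + 16) = 15*(2 + 16) = 15*18 = 270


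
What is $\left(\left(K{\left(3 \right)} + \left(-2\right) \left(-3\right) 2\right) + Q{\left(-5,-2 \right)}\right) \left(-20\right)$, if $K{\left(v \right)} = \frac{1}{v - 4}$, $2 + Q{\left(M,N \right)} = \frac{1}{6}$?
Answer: $- \frac{550}{3} \approx -183.33$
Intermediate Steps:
$Q{\left(M,N \right)} = - \frac{11}{6}$ ($Q{\left(M,N \right)} = -2 + \frac{1}{6} = - \frac{11}{6}$)
$K{\left(v \right)} = \frac{1}{-4 + v}$
$\left(\left(K{\left(3 \right)} + \left(-2\right) \left(-3\right) 2\right) + Q{\left(-5,-2 \right)}\right) \left(-20\right) = \left(\left(\frac{1}{-4 + 3} + \left(-2\right) \left(-3\right) 2\right) - \frac{11}{6}\right) \left(-20\right) = \left(\left(\frac{1}{-1} + 6 \cdot 2\right) - \frac{11}{6}\right) \left(-20\right) = \left(\left(-1 + 12\right) - \frac{11}{6}\right) \left(-20\right) = \left(11 - \frac{11}{6}\right) \left(-20\right) = \frac{55}{6} \left(-20\right) = - \frac{550}{3}$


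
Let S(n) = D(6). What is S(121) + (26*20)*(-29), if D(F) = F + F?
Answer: -15068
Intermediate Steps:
D(F) = 2*F
S(n) = 12 (S(n) = 2*6 = 12)
S(121) + (26*20)*(-29) = 12 + (26*20)*(-29) = 12 + 520*(-29) = 12 - 15080 = -15068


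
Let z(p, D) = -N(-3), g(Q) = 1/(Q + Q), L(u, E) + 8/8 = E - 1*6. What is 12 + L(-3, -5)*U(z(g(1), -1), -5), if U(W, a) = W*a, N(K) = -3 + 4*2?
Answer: -288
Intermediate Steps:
N(K) = 5 (N(K) = -3 + 8 = 5)
L(u, E) = -7 + E (L(u, E) = -1 + (E - 1*6) = -1 + (E - 6) = -1 + (-6 + E) = -7 + E)
g(Q) = 1/(2*Q)
z(p, D) = -5 (z(p, D) = -1*5 = -5)
12 + L(-3, -5)*U(z(g(1), -1), -5) = 12 + (-7 - 5)*(-5*(-5)) = 12 - 12*25 = 12 - 300 = -288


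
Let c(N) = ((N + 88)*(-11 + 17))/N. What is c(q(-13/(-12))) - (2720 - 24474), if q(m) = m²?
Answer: 3753472/169 ≈ 22210.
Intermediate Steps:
c(N) = (528 + 6*N)/N (c(N) = ((88 + N)*6)/N = (528 + 6*N)/N)
c(q(-13/(-12))) - (2720 - 24474) = (6 + 528/((-13/(-12))²)) - (2720 - 24474) = (6 + 528/((-13*(-1/12))²)) - 1*(-21754) = (6 + 528/((13/12)²)) + 21754 = (6 + 528/(169/144)) + 21754 = (6 + 528*(144/169)) + 21754 = (6 + 76032/169) + 21754 = 77046/169 + 21754 = 3753472/169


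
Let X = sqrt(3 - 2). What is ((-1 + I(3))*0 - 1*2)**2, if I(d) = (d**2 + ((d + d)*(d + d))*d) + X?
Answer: 4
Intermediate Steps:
X = 1 (X = sqrt(1) = 1)
I(d) = 1 + d**2 + 4*d**3 (I(d) = (d**2 + ((d + d)*(d + d))*d) + 1 = (d**2 + ((2*d)*(2*d))*d) + 1 = (d**2 + (4*d**2)*d) + 1 = (d**2 + 4*d**3) + 1 = 1 + d**2 + 4*d**3)
((-1 + I(3))*0 - 1*2)**2 = ((-1 + (1 + 3**2 + 4*3**3))*0 - 1*2)**2 = ((-1 + (1 + 9 + 4*27))*0 - 2)**2 = ((-1 + (1 + 9 + 108))*0 - 2)**2 = ((-1 + 118)*0 - 2)**2 = (117*0 - 2)**2 = (0 - 2)**2 = (-2)**2 = 4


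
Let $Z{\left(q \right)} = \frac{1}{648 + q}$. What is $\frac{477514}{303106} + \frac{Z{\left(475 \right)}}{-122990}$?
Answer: $\frac{32976584260337}{20932162396810} \approx 1.5754$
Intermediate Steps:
$\frac{477514}{303106} + \frac{Z{\left(475 \right)}}{-122990} = \frac{477514}{303106} + \frac{1}{\left(648 + 475\right) \left(-122990\right)} = 477514 \cdot \frac{1}{303106} + \frac{1}{1123} \left(- \frac{1}{122990}\right) = \frac{238757}{151553} + \frac{1}{1123} \left(- \frac{1}{122990}\right) = \frac{238757}{151553} - \frac{1}{138117770} = \frac{32976584260337}{20932162396810}$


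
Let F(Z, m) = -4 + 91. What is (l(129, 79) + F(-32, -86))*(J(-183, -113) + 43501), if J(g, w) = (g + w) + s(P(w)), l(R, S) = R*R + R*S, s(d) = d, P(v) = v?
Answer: 1159993548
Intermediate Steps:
F(Z, m) = 87
l(R, S) = R² + R*S
J(g, w) = g + 2*w (J(g, w) = (g + w) + w = g + 2*w)
(l(129, 79) + F(-32, -86))*(J(-183, -113) + 43501) = (129*(129 + 79) + 87)*((-183 + 2*(-113)) + 43501) = (129*208 + 87)*((-183 - 226) + 43501) = (26832 + 87)*(-409 + 43501) = 26919*43092 = 1159993548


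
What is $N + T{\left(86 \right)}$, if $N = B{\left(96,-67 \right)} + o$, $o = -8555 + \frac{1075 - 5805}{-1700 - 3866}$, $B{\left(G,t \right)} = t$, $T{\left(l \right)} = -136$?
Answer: $- \frac{2215559}{253} \approx -8757.2$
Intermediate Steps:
$o = - \frac{2164200}{253}$ ($o = -8555 - \frac{4730}{-5566} = -8555 - - \frac{215}{253} = -8555 + \frac{215}{253} = - \frac{2164200}{253} \approx -8554.2$)
$N = - \frac{2181151}{253}$ ($N = -67 - \frac{2164200}{253} = - \frac{2181151}{253} \approx -8621.2$)
$N + T{\left(86 \right)} = - \frac{2181151}{253} - 136 = - \frac{2215559}{253}$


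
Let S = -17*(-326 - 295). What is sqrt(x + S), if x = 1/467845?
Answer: sqrt(2310705012539770)/467845 ≈ 102.75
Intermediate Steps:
x = 1/467845 ≈ 2.1375e-6
S = 10557 (S = -17*(-621) = 10557)
sqrt(x + S) = sqrt(1/467845 + 10557) = sqrt(4939039666/467845) = sqrt(2310705012539770)/467845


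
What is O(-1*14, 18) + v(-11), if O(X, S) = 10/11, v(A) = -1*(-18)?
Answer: 208/11 ≈ 18.909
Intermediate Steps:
v(A) = 18
O(X, S) = 10/11 (O(X, S) = 10*(1/11) = 10/11)
O(-1*14, 18) + v(-11) = 10/11 + 18 = 208/11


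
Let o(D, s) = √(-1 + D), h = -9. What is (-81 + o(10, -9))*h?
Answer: 702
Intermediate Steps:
(-81 + o(10, -9))*h = (-81 + √(-1 + 10))*(-9) = (-81 + √9)*(-9) = (-81 + 3)*(-9) = -78*(-9) = 702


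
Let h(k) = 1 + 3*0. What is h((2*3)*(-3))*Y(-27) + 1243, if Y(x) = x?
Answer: 1216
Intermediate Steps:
h(k) = 1 (h(k) = 1 + 0 = 1)
h((2*3)*(-3))*Y(-27) + 1243 = 1*(-27) + 1243 = -27 + 1243 = 1216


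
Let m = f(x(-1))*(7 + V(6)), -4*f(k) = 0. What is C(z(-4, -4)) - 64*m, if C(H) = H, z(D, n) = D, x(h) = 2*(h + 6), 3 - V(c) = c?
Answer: -4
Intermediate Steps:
V(c) = 3 - c
x(h) = 12 + 2*h (x(h) = 2*(6 + h) = 12 + 2*h)
f(k) = 0 (f(k) = -1/4*0 = 0)
m = 0 (m = 0*(7 + (3 - 1*6)) = 0*(7 + (3 - 6)) = 0*(7 - 3) = 0*4 = 0)
C(z(-4, -4)) - 64*m = -4 - 64*0 = -4 + 0 = -4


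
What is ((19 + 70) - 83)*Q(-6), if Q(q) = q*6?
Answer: -216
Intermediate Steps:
Q(q) = 6*q
((19 + 70) - 83)*Q(-6) = ((19 + 70) - 83)*(6*(-6)) = (89 - 83)*(-36) = 6*(-36) = -216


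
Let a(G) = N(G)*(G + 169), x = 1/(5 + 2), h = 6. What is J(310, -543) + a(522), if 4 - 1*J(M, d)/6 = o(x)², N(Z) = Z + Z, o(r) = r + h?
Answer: 35338878/49 ≈ 7.2120e+5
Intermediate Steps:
x = ⅐ (x = 1/7 = ⅐ ≈ 0.14286)
o(r) = 6 + r (o(r) = r + 6 = 6 + r)
N(Z) = 2*Z
J(M, d) = -9918/49 (J(M, d) = 24 - 6*(6 + ⅐)² = 24 - 6*(43/7)² = 24 - 6*1849/49 = 24 - 11094/49 = -9918/49)
a(G) = 2*G*(169 + G) (a(G) = (2*G)*(G + 169) = (2*G)*(169 + G) = 2*G*(169 + G))
J(310, -543) + a(522) = -9918/49 + 2*522*(169 + 522) = -9918/49 + 2*522*691 = -9918/49 + 721404 = 35338878/49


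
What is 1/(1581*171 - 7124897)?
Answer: -1/6854546 ≈ -1.4589e-7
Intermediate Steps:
1/(1581*171 - 7124897) = 1/(270351 - 7124897) = 1/(-6854546) = -1/6854546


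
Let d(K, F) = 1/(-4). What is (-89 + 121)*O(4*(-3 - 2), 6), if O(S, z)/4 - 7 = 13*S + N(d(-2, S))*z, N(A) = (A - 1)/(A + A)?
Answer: -30464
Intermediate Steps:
d(K, F) = -1/4
N(A) = (-1 + A)/(2*A) (N(A) = (-1 + A)/((2*A)) = (-1 + A)*(1/(2*A)) = (-1 + A)/(2*A))
O(S, z) = 28 + 10*z + 52*S (O(S, z) = 28 + 4*(13*S + ((-1 - 1/4)/(2*(-1/4)))*z) = 28 + 4*(13*S + ((1/2)*(-4)*(-5/4))*z) = 28 + 4*(13*S + 5*z/2) = 28 + (10*z + 52*S) = 28 + 10*z + 52*S)
(-89 + 121)*O(4*(-3 - 2), 6) = (-89 + 121)*(28 + 10*6 + 52*(4*(-3 - 2))) = 32*(28 + 60 + 52*(4*(-5))) = 32*(28 + 60 + 52*(-20)) = 32*(28 + 60 - 1040) = 32*(-952) = -30464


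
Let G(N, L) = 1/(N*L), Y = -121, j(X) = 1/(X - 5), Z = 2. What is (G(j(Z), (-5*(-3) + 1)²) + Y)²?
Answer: 959698441/65536 ≈ 14644.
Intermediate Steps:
j(X) = 1/(-5 + X)
G(N, L) = 1/(L*N)
(G(j(Z), (-5*(-3) + 1)²) + Y)² = (1/(((-5*(-3) + 1)²)*(1/(-5 + 2))) - 121)² = (1/(((15 + 1)²)*(1/(-3))) - 121)² = (1/((16²)*(-⅓)) - 121)² = (-3/256 - 121)² = (-30979/256)² = 959698441/65536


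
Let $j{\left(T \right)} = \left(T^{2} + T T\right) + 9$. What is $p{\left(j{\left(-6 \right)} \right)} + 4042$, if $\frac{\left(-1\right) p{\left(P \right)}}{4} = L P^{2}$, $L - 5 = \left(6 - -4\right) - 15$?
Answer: $4042$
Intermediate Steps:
$L = 0$ ($L = 5 + \left(\left(6 - -4\right) - 15\right) = 5 + \left(\left(6 + 4\right) - 15\right) = 5 + \left(10 - 15\right) = 5 - 5 = 0$)
$j{\left(T \right)} = 9 + 2 T^{2}$ ($j{\left(T \right)} = \left(T^{2} + T^{2}\right) + 9 = 2 T^{2} + 9 = 9 + 2 T^{2}$)
$p{\left(P \right)} = 0$ ($p{\left(P \right)} = - 4 \cdot 0 P^{2} = \left(-4\right) 0 = 0$)
$p{\left(j{\left(-6 \right)} \right)} + 4042 = 0 + 4042 = 4042$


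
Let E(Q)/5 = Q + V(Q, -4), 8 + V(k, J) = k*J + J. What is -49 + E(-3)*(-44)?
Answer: 611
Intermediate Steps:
V(k, J) = -8 + J + J*k (V(k, J) = -8 + (k*J + J) = -8 + (J*k + J) = -8 + (J + J*k) = -8 + J + J*k)
E(Q) = -60 - 15*Q (E(Q) = 5*(Q + (-8 - 4 - 4*Q)) = 5*(Q + (-12 - 4*Q)) = 5*(-12 - 3*Q) = -60 - 15*Q)
-49 + E(-3)*(-44) = -49 + (-60 - 15*(-3))*(-44) = -49 + (-60 + 45)*(-44) = -49 - 15*(-44) = -49 + 660 = 611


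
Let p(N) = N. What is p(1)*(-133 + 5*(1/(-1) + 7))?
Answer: -103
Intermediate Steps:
p(1)*(-133 + 5*(1/(-1) + 7)) = 1*(-133 + 5*(1/(-1) + 7)) = 1*(-133 + 5*(-1 + 7)) = 1*(-133 + 5*6) = 1*(-133 + 30) = 1*(-103) = -103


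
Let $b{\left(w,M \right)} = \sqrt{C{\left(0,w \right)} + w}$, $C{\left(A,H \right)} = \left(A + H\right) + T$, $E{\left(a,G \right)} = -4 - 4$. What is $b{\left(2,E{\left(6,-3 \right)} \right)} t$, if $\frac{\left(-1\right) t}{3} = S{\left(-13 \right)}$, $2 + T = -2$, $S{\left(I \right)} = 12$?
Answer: $0$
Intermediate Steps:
$E{\left(a,G \right)} = -8$
$T = -4$ ($T = -2 - 2 = -4$)
$t = -36$ ($t = \left(-3\right) 12 = -36$)
$C{\left(A,H \right)} = -4 + A + H$ ($C{\left(A,H \right)} = \left(A + H\right) - 4 = -4 + A + H$)
$b{\left(w,M \right)} = \sqrt{-4 + 2 w}$ ($b{\left(w,M \right)} = \sqrt{\left(-4 + 0 + w\right) + w} = \sqrt{\left(-4 + w\right) + w} = \sqrt{-4 + 2 w}$)
$b{\left(2,E{\left(6,-3 \right)} \right)} t = \sqrt{-4 + 2 \cdot 2} \left(-36\right) = \sqrt{-4 + 4} \left(-36\right) = \sqrt{0} \left(-36\right) = 0 \left(-36\right) = 0$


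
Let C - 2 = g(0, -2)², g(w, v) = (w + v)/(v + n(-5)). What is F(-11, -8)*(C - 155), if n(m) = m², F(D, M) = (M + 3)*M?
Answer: -3237320/529 ≈ -6119.7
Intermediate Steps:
F(D, M) = M*(3 + M) (F(D, M) = (3 + M)*M = M*(3 + M))
g(w, v) = (v + w)/(25 + v) (g(w, v) = (w + v)/(v + (-5)²) = (v + w)/(v + 25) = (v + w)/(25 + v))
C = 1062/529 (C = 2 + ((-2 + 0)/(25 - 2))² = 2 + (-2/23)² = 2 + 4/529 = 1062/529 ≈ 2.0076)
F(-11, -8)*(C - 155) = (-8*(3 - 8))*(1062/529 - 155) = -8*(-5)*(-80933/529) = 40*(-80933/529) = -3237320/529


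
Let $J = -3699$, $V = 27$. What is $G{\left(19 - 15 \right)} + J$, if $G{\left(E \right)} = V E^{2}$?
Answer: $-3267$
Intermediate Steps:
$G{\left(E \right)} = 27 E^{2}$
$G{\left(19 - 15 \right)} + J = 27 \left(19 - 15\right)^{2} - 3699 = 27 \cdot 4^{2} - 3699 = 27 \cdot 16 - 3699 = 432 - 3699 = -3267$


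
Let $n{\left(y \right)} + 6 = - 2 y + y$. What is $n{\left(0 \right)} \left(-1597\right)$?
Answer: $9582$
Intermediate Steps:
$n{\left(y \right)} = -6 - y$ ($n{\left(y \right)} = -6 + \left(- 2 y + y\right) = -6 - y$)
$n{\left(0 \right)} \left(-1597\right) = \left(-6 - 0\right) \left(-1597\right) = \left(-6 + 0\right) \left(-1597\right) = \left(-6\right) \left(-1597\right) = 9582$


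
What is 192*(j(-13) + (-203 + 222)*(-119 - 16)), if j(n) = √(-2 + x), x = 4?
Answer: -492480 + 192*√2 ≈ -4.9221e+5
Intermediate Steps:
j(n) = √2 (j(n) = √(-2 + 4) = √2)
192*(j(-13) + (-203 + 222)*(-119 - 16)) = 192*(√2 + (-203 + 222)*(-119 - 16)) = 192*(√2 + 19*(-135)) = 192*(√2 - 2565) = 192*(-2565 + √2) = -492480 + 192*√2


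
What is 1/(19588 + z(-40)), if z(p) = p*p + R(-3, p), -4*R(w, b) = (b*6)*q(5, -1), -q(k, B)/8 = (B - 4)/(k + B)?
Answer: 1/21788 ≈ 4.5897e-5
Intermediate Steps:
q(k, B) = -8*(-4 + B)/(B + k) (q(k, B) = -8*(B - 4)/(k + B) = -8*(-4 + B)/(B + k))
R(w, b) = -15*b (R(w, b) = -b*6*8*(4 - 1*(-1))/(-1 + 5)/4 = -6*b*8*(4 + 1)/4/4 = -6*b*8*(¼)*5/4 = -6*b*10/4 = -15*b)
z(p) = p² - 15*p (z(p) = p*p - 15*p = p² - 15*p)
1/(19588 + z(-40)) = 1/(19588 - 40*(-15 - 40)) = 1/(19588 - 40*(-55)) = 1/(19588 + 2200) = 1/21788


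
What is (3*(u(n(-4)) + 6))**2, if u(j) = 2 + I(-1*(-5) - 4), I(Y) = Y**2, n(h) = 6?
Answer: 729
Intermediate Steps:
u(j) = 3 (u(j) = 2 + (-1*(-5) - 4)**2 = 2 + (5 - 4)**2 = 2 + 1**2 = 2 + 1 = 3)
(3*(u(n(-4)) + 6))**2 = (3*(3 + 6))**2 = (3*9)**2 = 27**2 = 729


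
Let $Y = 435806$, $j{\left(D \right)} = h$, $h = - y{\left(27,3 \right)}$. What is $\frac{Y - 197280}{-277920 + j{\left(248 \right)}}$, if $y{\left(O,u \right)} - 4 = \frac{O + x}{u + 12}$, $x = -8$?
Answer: $- \frac{3577890}{4168879} \approx -0.85824$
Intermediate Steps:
$y{\left(O,u \right)} = 4 + \frac{-8 + O}{12 + u}$ ($y{\left(O,u \right)} = 4 + \frac{O - 8}{u + 12} = 4 + \frac{-8 + O}{12 + u}$)
$h = - \frac{79}{15}$ ($h = - \frac{40 + 27 + 4 \cdot 3}{12 + 3} = - \frac{40 + 27 + 12}{15} = - \frac{79}{15} \approx -5.2667$)
$j{\left(D \right)} = - \frac{79}{15}$
$\frac{Y - 197280}{-277920 + j{\left(248 \right)}} = \frac{435806 - 197280}{-277920 - \frac{79}{15}} = \frac{238526}{- \frac{4168879}{15}} = 238526 \left(- \frac{15}{4168879}\right) = - \frac{3577890}{4168879}$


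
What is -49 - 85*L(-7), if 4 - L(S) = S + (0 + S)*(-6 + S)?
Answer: 6751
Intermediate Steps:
L(S) = 4 - S - S*(-6 + S) (L(S) = 4 - (S + (0 + S)*(-6 + S)) = 4 - (S + S*(-6 + S)) = 4 + (-S - S*(-6 + S)) = 4 - S - S*(-6 + S))
-49 - 85*L(-7) = -49 - 85*(4 - 1*(-7)**2 + 5*(-7)) = -49 - 85*(4 - 1*49 - 35) = -49 - 85*(4 - 49 - 35) = -49 - 85*(-80) = -49 + 6800 = 6751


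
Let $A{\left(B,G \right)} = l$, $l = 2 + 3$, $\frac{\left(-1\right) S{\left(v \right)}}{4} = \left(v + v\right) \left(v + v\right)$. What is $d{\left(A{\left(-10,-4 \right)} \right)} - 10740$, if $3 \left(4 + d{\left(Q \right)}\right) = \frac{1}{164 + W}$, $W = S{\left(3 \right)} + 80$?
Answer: $- \frac{3223199}{300} \approx -10744.0$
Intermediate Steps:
$S{\left(v \right)} = - 16 v^{2}$ ($S{\left(v \right)} = - 4 \left(v + v\right) \left(v + v\right) = - 4 \cdot 2 v 2 v = - 4 \cdot 4 v^{2} = - 16 v^{2}$)
$l = 5$
$A{\left(B,G \right)} = 5$
$W = -64$ ($W = - 16 \cdot 3^{2} + 80 = \left(-16\right) 9 + 80 = -144 + 80 = -64$)
$d{\left(Q \right)} = - \frac{1199}{300}$ ($d{\left(Q \right)} = -4 + \frac{1}{3 \left(164 - 64\right)} = -4 + \frac{1}{3 \cdot 100} = -4 + \frac{1}{3} \cdot \frac{1}{100} = -4 + \frac{1}{300} = - \frac{1199}{300}$)
$d{\left(A{\left(-10,-4 \right)} \right)} - 10740 = - \frac{1199}{300} - 10740 = - \frac{3223199}{300}$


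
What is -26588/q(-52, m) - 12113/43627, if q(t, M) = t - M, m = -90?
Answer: -580207485/828913 ≈ -699.96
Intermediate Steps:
-26588/q(-52, m) - 12113/43627 = -26588/(-52 - 1*(-90)) - 12113/43627 = -26588/(-52 + 90) - 12113*1/43627 = -26588/38 - 12113/43627 = -26588*1/38 - 12113/43627 = -13294/19 - 12113/43627 = -580207485/828913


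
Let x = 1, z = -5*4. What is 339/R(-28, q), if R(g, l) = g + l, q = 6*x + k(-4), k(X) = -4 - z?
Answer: -113/2 ≈ -56.500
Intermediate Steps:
z = -20
k(X) = 16 (k(X) = -4 - 1*(-20) = -4 + 20 = 16)
q = 22 (q = 6*1 + 16 = 6 + 16 = 22)
339/R(-28, q) = 339/(-28 + 22) = 339/(-6) = 339*(-⅙) = -113/2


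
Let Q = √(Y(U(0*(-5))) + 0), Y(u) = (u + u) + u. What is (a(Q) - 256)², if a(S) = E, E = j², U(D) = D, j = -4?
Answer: 57600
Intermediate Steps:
Y(u) = 3*u (Y(u) = 2*u + u = 3*u)
E = 16 (E = (-4)² = 16)
Q = 0 (Q = √(3*(0*(-5)) + 0) = √(3*0 + 0) = √(0 + 0) = √0 = 0)
a(S) = 16
(a(Q) - 256)² = (16 - 256)² = (-240)² = 57600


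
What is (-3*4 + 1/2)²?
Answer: 529/4 ≈ 132.25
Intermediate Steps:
(-3*4 + 1/2)² = (-12 + ½)² = (-23/2)² = 529/4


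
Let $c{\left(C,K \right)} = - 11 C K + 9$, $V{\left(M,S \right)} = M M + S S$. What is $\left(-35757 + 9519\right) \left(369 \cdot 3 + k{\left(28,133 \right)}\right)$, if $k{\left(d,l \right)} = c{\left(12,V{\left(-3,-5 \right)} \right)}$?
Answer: $88474536$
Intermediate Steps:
$V{\left(M,S \right)} = M^{2} + S^{2}$
$c{\left(C,K \right)} = 9 - 11 C K$ ($c{\left(C,K \right)} = - 11 C K + 9 = 9 - 11 C K$)
$k{\left(d,l \right)} = -4479$ ($k{\left(d,l \right)} = 9 - 132 \left(\left(-3\right)^{2} + \left(-5\right)^{2}\right) = 9 - 132 \left(9 + 25\right) = 9 - 132 \cdot 34 = 9 - 4488 = -4479$)
$\left(-35757 + 9519\right) \left(369 \cdot 3 + k{\left(28,133 \right)}\right) = \left(-35757 + 9519\right) \left(369 \cdot 3 - 4479\right) = - 26238 \left(1107 - 4479\right) = \left(-26238\right) \left(-3372\right) = 88474536$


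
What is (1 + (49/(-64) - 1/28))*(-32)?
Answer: -89/14 ≈ -6.3571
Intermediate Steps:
(1 + (49/(-64) - 1/28))*(-32) = (1 + (49*(-1/64) - 1*1/28))*(-32) = (1 + (-49/64 - 1/28))*(-32) = (1 - 359/448)*(-32) = (89/448)*(-32) = -89/14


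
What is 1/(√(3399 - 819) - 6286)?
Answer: -3143/19755608 - √645/19755608 ≈ -0.00016038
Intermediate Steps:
1/(√(3399 - 819) - 6286) = 1/(√2580 - 6286) = 1/(2*√645 - 6286) = 1/(-6286 + 2*√645)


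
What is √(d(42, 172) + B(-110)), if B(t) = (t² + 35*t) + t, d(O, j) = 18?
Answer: √8158 ≈ 90.322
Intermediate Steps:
B(t) = t² + 36*t
√(d(42, 172) + B(-110)) = √(18 - 110*(36 - 110)) = √(18 - 110*(-74)) = √(18 + 8140) = √8158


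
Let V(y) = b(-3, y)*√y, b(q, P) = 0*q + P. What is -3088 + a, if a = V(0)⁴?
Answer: -3088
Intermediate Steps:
b(q, P) = P (b(q, P) = 0 + P = P)
V(y) = y^(3/2) (V(y) = y*√y = y^(3/2))
a = 0 (a = (0^(3/2))⁴ = 0⁴ = 0)
-3088 + a = -3088 + 0 = -3088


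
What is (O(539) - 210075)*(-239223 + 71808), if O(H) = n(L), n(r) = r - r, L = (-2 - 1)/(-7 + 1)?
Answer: 35169706125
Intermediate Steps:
L = ½ (L = -3/(-6) = -3*(-⅙) = ½ ≈ 0.50000)
n(r) = 0
O(H) = 0
(O(539) - 210075)*(-239223 + 71808) = (0 - 210075)*(-239223 + 71808) = -210075*(-167415) = 35169706125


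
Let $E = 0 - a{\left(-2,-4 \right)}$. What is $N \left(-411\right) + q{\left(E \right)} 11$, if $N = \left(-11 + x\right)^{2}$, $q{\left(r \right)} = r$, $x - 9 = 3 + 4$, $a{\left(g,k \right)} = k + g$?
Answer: $-10209$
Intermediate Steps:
$a{\left(g,k \right)} = g + k$
$x = 16$ ($x = 9 + \left(3 + 4\right) = 9 + 7 = 16$)
$E = 6$ ($E = 0 - \left(-2 - 4\right) = 0 - -6 = 0 + 6 = 6$)
$N = 25$ ($N = \left(-11 + 16\right)^{2} = 5^{2} = 25$)
$N \left(-411\right) + q{\left(E \right)} 11 = 25 \left(-411\right) + 6 \cdot 11 = -10275 + 66 = -10209$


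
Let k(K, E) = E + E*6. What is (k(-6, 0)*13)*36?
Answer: 0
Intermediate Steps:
k(K, E) = 7*E (k(K, E) = E + 6*E = 7*E)
(k(-6, 0)*13)*36 = ((7*0)*13)*36 = (0*13)*36 = 0*36 = 0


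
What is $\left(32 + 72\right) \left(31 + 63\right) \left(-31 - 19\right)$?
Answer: $-488800$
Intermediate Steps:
$\left(32 + 72\right) \left(31 + 63\right) \left(-31 - 19\right) = 104 \cdot 94 \left(-50\right) = 104 \left(-4700\right) = -488800$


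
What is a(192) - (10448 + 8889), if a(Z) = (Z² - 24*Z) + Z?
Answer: 13111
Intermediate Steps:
a(Z) = Z² - 23*Z
a(192) - (10448 + 8889) = 192*(-23 + 192) - (10448 + 8889) = 192*169 - 1*19337 = 32448 - 19337 = 13111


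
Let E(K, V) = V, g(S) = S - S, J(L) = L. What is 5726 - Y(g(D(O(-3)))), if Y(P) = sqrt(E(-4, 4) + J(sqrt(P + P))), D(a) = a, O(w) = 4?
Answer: 5724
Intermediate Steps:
g(S) = 0
Y(P) = sqrt(4 + sqrt(2)*sqrt(P)) (Y(P) = sqrt(4 + sqrt(P + P)) = sqrt(4 + sqrt(2*P)) = sqrt(4 + sqrt(2)*sqrt(P)))
5726 - Y(g(D(O(-3)))) = 5726 - sqrt(4 + sqrt(2)*sqrt(0)) = 5726 - sqrt(4 + sqrt(2)*0) = 5726 - sqrt(4 + 0) = 5726 - sqrt(4) = 5726 - 1*2 = 5726 - 2 = 5724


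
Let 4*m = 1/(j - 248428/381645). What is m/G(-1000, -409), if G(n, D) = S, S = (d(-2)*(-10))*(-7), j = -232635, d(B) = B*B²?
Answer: 76329/39775336385344 ≈ 1.9190e-9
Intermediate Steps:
d(B) = B³
S = -560 (S = ((-2)³*(-10))*(-7) = -8*(-10)*(-7) = 80*(-7) = -560)
G(n, D) = -560
m = -381645/355136932012 (m = 1/(4*(-232635 - 248428/381645)) = 1/(4*(-88784233003/381645)) = (¼)*(-381645/88784233003) = -381645/355136932012 ≈ -1.0746e-6)
m/G(-1000, -409) = -381645/355136932012/(-560) = -381645/355136932012*(-1/560) = 76329/39775336385344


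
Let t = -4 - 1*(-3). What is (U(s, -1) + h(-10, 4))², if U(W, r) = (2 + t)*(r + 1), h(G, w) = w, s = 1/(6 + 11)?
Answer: 16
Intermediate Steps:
s = 1/17 ≈ 0.058824
t = -1 (t = -4 + 3 = -1)
U(W, r) = 1 + r (U(W, r) = (2 - 1)*(r + 1) = 1*(1 + r) = 1 + r)
(U(s, -1) + h(-10, 4))² = ((1 - 1) + 4)² = (0 + 4)² = 4² = 16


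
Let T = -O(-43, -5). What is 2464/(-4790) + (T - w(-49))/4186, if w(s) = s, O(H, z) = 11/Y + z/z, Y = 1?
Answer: -5068537/10025470 ≈ -0.50557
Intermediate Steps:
O(H, z) = 12 (O(H, z) = 11/1 + z/z = 11*1 + 1 = 11 + 1 = 12)
T = -12 (T = -1*12 = -12)
2464/(-4790) + (T - w(-49))/4186 = 2464/(-4790) + (-12 - 1*(-49))/4186 = 2464*(-1/4790) + (-12 + 49)*(1/4186) = -1232/2395 + 37*(1/4186) = -1232/2395 + 37/4186 = -5068537/10025470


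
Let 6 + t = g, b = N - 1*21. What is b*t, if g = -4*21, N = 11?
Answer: 900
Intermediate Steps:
b = -10 (b = 11 - 1*21 = 11 - 21 = -10)
g = -84
t = -90 (t = -6 - 84 = -90)
b*t = -10*(-90) = 900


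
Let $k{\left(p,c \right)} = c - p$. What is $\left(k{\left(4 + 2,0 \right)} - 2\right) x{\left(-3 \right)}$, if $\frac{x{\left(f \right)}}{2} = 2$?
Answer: $-32$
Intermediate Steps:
$x{\left(f \right)} = 4$ ($x{\left(f \right)} = 2 \cdot 2 = 4$)
$\left(k{\left(4 + 2,0 \right)} - 2\right) x{\left(-3 \right)} = \left(\left(0 - \left(4 + 2\right)\right) - 2\right) 4 = \left(\left(0 - 6\right) - 2\right) 4 = \left(-6 - 2\right) 4 = \left(-8\right) 4 = -32$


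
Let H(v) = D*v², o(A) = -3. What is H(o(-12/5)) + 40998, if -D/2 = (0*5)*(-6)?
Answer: 40998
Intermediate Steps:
D = 0 (D = -2*0*5*(-6) = -0*(-6) = -2*0 = 0)
H(v) = 0 (H(v) = 0*v² = 0)
H(o(-12/5)) + 40998 = 0 + 40998 = 40998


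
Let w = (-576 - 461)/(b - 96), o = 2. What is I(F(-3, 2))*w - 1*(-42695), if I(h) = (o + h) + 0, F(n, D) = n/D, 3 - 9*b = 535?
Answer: 119213773/2792 ≈ 42698.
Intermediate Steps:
b = -532/9 (b = 1/3 - 1/9*535 = 1/3 - 535/9 = -532/9 ≈ -59.111)
w = 9333/1396 (w = (-576 - 461)/(-532/9 - 96) = -1037/(-1396/9) = -1037*(-9/1396) = 9333/1396 ≈ 6.6855)
I(h) = 2 + h (I(h) = (2 + h) + 0 = 2 + h)
I(F(-3, 2))*w - 1*(-42695) = (2 - 3/2)*(9333/1396) - 1*(-42695) = (2 - 3*1/2)*(9333/1396) + 42695 = (2 - 3/2)*(9333/1396) + 42695 = (1/2)*(9333/1396) + 42695 = 9333/2792 + 42695 = 119213773/2792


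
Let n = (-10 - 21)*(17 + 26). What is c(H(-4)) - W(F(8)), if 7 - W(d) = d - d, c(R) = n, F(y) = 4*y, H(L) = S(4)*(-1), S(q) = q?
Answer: -1340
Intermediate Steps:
n = -1333 (n = -31*43 = -1333)
H(L) = -4 (H(L) = 4*(-1) = -4)
c(R) = -1333
W(d) = 7 (W(d) = 7 - (d - d) = 7 - 1*0 = 7 + 0 = 7)
c(H(-4)) - W(F(8)) = -1333 - 1*7 = -1333 - 7 = -1340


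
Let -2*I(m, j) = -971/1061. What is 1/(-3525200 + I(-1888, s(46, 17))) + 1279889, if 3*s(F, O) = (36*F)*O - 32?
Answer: 9574175656567259/7480473429 ≈ 1.2799e+6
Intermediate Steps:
s(F, O) = -32/3 + 12*F*O (s(F, O) = ((36*F)*O - 32)/3 = (36*F*O - 32)/3 = (-32 + 36*F*O)/3 = -32/3 + 12*F*O)
I(m, j) = 971/2122 (I(m, j) = -(-971)/(2*1061) = -½*(-971/1061) = 971/2122)
1/(-3525200 + I(-1888, s(46, 17))) + 1279889 = 1/(-3525200 + 971/2122) + 1279889 = 1/(-7480473429/2122) + 1279889 = -2122/7480473429 + 1279889 = 9574175656567259/7480473429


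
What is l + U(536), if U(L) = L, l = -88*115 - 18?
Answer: -9602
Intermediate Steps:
l = -10138 (l = -10120 - 18 = -10138)
l + U(536) = -10138 + 536 = -9602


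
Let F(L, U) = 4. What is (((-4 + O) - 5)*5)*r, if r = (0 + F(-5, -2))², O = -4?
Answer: -1040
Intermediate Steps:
r = 16 (r = (0 + 4)² = 4² = 16)
(((-4 + O) - 5)*5)*r = (((-4 - 4) - 5)*5)*16 = ((-8 - 5)*5)*16 = -13*5*16 = -65*16 = -1040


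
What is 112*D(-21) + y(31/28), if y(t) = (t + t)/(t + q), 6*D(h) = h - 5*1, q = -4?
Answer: -39374/81 ≈ -486.10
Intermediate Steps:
D(h) = -⅚ + h/6 (D(h) = (h - 5*1)/6 = (h - 5)/6 = (-5 + h)/6 = -⅚ + h/6)
y(t) = 2*t/(-4 + t) (y(t) = (t + t)/(t - 4) = (2*t)/(-4 + t) = 2*t/(-4 + t))
112*D(-21) + y(31/28) = 112*(-⅚ + (⅙)*(-21)) + 2*(31/28)/(-4 + 31/28) = 112*(-⅚ - 7/2) + 2*(31*(1/28))/(-4 + 31*(1/28)) = 112*(-13/3) + 2*(31/28)/(-4 + 31/28) = -1456/3 + 2*(31/28)/(-81/28) = -1456/3 + 2*(31/28)*(-28/81) = -1456/3 - 62/81 = -39374/81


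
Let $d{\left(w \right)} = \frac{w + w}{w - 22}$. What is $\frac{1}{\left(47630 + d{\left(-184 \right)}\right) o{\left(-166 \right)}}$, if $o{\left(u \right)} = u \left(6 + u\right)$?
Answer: $\frac{103}{130305325440} \approx 7.9045 \cdot 10^{-10}$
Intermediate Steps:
$d{\left(w \right)} = \frac{2 w}{-22 + w}$
$\frac{1}{\left(47630 + d{\left(-184 \right)}\right) o{\left(-166 \right)}} = \frac{1}{\left(47630 + 2 \left(-184\right) \frac{1}{-22 - 184}\right) \left(- 166 \left(6 - 166\right)\right)} = \frac{1}{\left(47630 + 2 \left(-184\right) \frac{1}{-206}\right) \left(\left(-166\right) \left(-160\right)\right)} = \frac{1}{\left(47630 + 2 \left(-184\right) \left(- \frac{1}{206}\right)\right) 26560} = \frac{1}{47630 + \frac{184}{103}} \cdot \frac{1}{26560} = \frac{1}{\frac{4906074}{103}} \cdot \frac{1}{26560} = \frac{103}{4906074} \cdot \frac{1}{26560} = \frac{103}{130305325440}$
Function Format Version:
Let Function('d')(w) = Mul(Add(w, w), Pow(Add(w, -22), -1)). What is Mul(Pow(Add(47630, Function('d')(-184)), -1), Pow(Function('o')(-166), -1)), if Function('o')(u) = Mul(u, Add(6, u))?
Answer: Rational(103, 130305325440) ≈ 7.9045e-10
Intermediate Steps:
Function('d')(w) = Mul(2, w, Pow(Add(-22, w), -1)) (Function('d')(w) = Mul(Mul(2, w), Pow(Add(-22, w), -1)) = Mul(2, w, Pow(Add(-22, w), -1)))
Mul(Pow(Add(47630, Function('d')(-184)), -1), Pow(Function('o')(-166), -1)) = Mul(Pow(Add(47630, Mul(2, -184, Pow(Add(-22, -184), -1))), -1), Pow(Mul(-166, Add(6, -166)), -1)) = Mul(Pow(Add(47630, Mul(2, -184, Pow(-206, -1))), -1), Pow(Mul(-166, -160), -1)) = Mul(Pow(Add(47630, Mul(2, -184, Rational(-1, 206))), -1), Pow(26560, -1)) = Mul(Pow(Add(47630, Rational(184, 103)), -1), Rational(1, 26560)) = Mul(Pow(Rational(4906074, 103), -1), Rational(1, 26560)) = Mul(Rational(103, 4906074), Rational(1, 26560)) = Rational(103, 130305325440)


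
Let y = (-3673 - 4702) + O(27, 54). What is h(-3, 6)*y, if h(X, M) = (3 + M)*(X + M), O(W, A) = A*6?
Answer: -217377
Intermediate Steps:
O(W, A) = 6*A
h(X, M) = (3 + M)*(M + X)
y = -8051 (y = (-3673 - 4702) + 6*54 = -8375 + 324 = -8051)
h(-3, 6)*y = (6² + 3*6 + 3*(-3) + 6*(-3))*(-8051) = (36 + 18 - 9 - 18)*(-8051) = 27*(-8051) = -217377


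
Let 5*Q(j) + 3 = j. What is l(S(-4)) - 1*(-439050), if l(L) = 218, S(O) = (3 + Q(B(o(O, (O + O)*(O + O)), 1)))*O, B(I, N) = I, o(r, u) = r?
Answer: 439268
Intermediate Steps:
Q(j) = -⅗ + j/5
S(O) = O*(12/5 + O/5) (S(O) = (3 + (-⅗ + O/5))*O = (12/5 + O/5)*O = O*(12/5 + O/5))
l(S(-4)) - 1*(-439050) = 218 - 1*(-439050) = 218 + 439050 = 439268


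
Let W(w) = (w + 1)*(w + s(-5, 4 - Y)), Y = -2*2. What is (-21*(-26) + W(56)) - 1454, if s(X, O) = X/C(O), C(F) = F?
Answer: 17987/8 ≈ 2248.4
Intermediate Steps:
Y = -4
s(X, O) = X/O
W(w) = (1 + w)*(-5/8 + w) (W(w) = (w + 1)*(w - 5/(4 - 1*(-4))) = (1 + w)*(w - 5/(4 + 4)) = (1 + w)*(w - 5/8) = (1 + w)*(-5/8 + w))
(-21*(-26) + W(56)) - 1454 = (-21*(-26) + (-5/8 + 56**2 + (3/8)*56)) - 1454 = (546 + (-5/8 + 3136 + 21)) - 1454 = (546 + 25251/8) - 1454 = 29619/8 - 1454 = 17987/8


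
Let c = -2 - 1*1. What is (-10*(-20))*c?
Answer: -600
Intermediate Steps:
c = -3 (c = -2 - 1 = -3)
(-10*(-20))*c = -10*(-20)*(-3) = 200*(-3) = -600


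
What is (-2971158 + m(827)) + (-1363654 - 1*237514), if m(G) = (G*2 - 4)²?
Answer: -1849826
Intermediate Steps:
m(G) = (-4 + 2*G)² (m(G) = (2*G - 4)² = (-4 + 2*G)²)
(-2971158 + m(827)) + (-1363654 - 1*237514) = (-2971158 + 4*(-2 + 827)²) + (-1363654 - 1*237514) = (-2971158 + 4*825²) + (-1363654 - 237514) = (-2971158 + 4*680625) - 1601168 = (-2971158 + 2722500) - 1601168 = -248658 - 1601168 = -1849826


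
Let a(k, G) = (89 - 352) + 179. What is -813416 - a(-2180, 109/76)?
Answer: -813332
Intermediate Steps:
a(k, G) = -84 (a(k, G) = -263 + 179 = -84)
-813416 - a(-2180, 109/76) = -813416 - 1*(-84) = -813416 + 84 = -813332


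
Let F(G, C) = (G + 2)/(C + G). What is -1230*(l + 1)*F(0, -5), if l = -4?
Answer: -1476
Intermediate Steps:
F(G, C) = (2 + G)/(C + G)
-1230*(l + 1)*F(0, -5) = -1230*(-4 + 1)*(2 + 0)/(-5 + 0) = -(-3690)*2/(-5) = -(-3690)*(-⅕*2) = -(-3690)*(-2)/5 = -1230*6/5 = -1476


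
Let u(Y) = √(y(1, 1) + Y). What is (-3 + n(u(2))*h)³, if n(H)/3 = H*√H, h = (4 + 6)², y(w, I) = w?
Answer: -27*(1 - 100*3^(¾))³ ≈ 3.1562e+8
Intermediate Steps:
u(Y) = √(1 + Y)
h = 100 (h = 10² = 100)
n(H) = 3*H^(3/2) (n(H) = 3*(H*√H) = 3*H^(3/2))
(-3 + n(u(2))*h)³ = (-3 + (3*(√(1 + 2))^(3/2))*100)³ = (-3 + (3*(√3)^(3/2))*100)³ = (-3 + (3*3^(¾))*100)³ = (-3 + 300*3^(¾))³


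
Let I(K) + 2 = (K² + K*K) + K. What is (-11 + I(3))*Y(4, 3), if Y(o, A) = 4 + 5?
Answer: 72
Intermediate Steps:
Y(o, A) = 9
I(K) = -2 + K + 2*K² (I(K) = -2 + ((K² + K*K) + K) = -2 + ((K² + K²) + K) = -2 + (2*K² + K) = -2 + (K + 2*K²) = -2 + K + 2*K²)
(-11 + I(3))*Y(4, 3) = (-11 + (-2 + 3 + 2*3²))*9 = (-11 + (-2 + 3 + 2*9))*9 = (-11 + (-2 + 3 + 18))*9 = (-11 + 19)*9 = 8*9 = 72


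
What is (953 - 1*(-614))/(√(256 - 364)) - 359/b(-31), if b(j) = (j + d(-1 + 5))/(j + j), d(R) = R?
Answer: -22258/27 - 1567*I*√3/18 ≈ -824.37 - 150.78*I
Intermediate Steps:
b(j) = (4 + j)/(2*j) (b(j) = (j + (-1 + 5))/(j + j) = (j + 4)/((2*j)) = (4 + j)*(1/(2*j)) = (4 + j)/(2*j))
(953 - 1*(-614))/(√(256 - 364)) - 359/b(-31) = (953 - 1*(-614))/(√(256 - 364)) - 359*(-62/(4 - 31)) = (953 + 614)/(√(-108)) - 359/((½)*(-1/31)*(-27)) = 1567/((6*I*√3)) - 359/27/62 = 1567*(-I*√3/18) - 359*62/27 = -1567*I*√3/18 - 22258/27 = -22258/27 - 1567*I*√3/18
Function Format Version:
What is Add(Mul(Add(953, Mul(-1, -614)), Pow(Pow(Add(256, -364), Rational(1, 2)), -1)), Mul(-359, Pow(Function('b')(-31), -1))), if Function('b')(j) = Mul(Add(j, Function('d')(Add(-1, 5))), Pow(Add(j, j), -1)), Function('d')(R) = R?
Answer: Add(Rational(-22258, 27), Mul(Rational(-1567, 18), I, Pow(3, Rational(1, 2)))) ≈ Add(-824.37, Mul(-150.78, I))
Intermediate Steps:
Function('b')(j) = Mul(Rational(1, 2), Pow(j, -1), Add(4, j)) (Function('b')(j) = Mul(Add(j, Add(-1, 5)), Pow(Add(j, j), -1)) = Mul(Add(j, 4), Pow(Mul(2, j), -1)) = Mul(Add(4, j), Mul(Rational(1, 2), Pow(j, -1))) = Mul(Rational(1, 2), Pow(j, -1), Add(4, j)))
Add(Mul(Add(953, Mul(-1, -614)), Pow(Pow(Add(256, -364), Rational(1, 2)), -1)), Mul(-359, Pow(Function('b')(-31), -1))) = Add(Mul(Add(953, Mul(-1, -614)), Pow(Pow(Add(256, -364), Rational(1, 2)), -1)), Mul(-359, Pow(Mul(Rational(1, 2), Pow(-31, -1), Add(4, -31)), -1))) = Add(Mul(Add(953, 614), Pow(Pow(-108, Rational(1, 2)), -1)), Mul(-359, Pow(Mul(Rational(1, 2), Rational(-1, 31), -27), -1))) = Add(Mul(1567, Pow(Mul(6, I, Pow(3, Rational(1, 2))), -1)), Mul(-359, Pow(Rational(27, 62), -1))) = Add(Mul(1567, Mul(Rational(-1, 18), I, Pow(3, Rational(1, 2)))), Mul(-359, Rational(62, 27))) = Add(Mul(Rational(-1567, 18), I, Pow(3, Rational(1, 2))), Rational(-22258, 27)) = Add(Rational(-22258, 27), Mul(Rational(-1567, 18), I, Pow(3, Rational(1, 2))))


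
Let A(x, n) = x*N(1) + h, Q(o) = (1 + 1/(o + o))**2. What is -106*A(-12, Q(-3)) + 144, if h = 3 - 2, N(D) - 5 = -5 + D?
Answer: 1310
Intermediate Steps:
N(D) = D (N(D) = 5 + (-5 + D) = D)
Q(o) = (1 + 1/(2*o))**2
h = 1
A(x, n) = 1 + x (A(x, n) = x*1 + 1 = x + 1 = 1 + x)
-106*A(-12, Q(-3)) + 144 = -106*(1 - 12) + 144 = -106*(-11) + 144 = 1166 + 144 = 1310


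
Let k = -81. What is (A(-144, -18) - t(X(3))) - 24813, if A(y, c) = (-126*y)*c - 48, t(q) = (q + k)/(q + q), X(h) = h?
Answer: -351440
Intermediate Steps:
t(q) = (-81 + q)/(2*q) (t(q) = (q - 81)/(q + q) = (-81 + q)/((2*q)) = (-81 + q)*(1/(2*q)) = (-81 + q)/(2*q))
A(y, c) = -48 - 126*c*y (A(y, c) = -126*c*y - 48 = -48 - 126*c*y)
(A(-144, -18) - t(X(3))) - 24813 = ((-48 - 126*(-18)*(-144)) - (-81 + 3)/(2*3)) - 24813 = ((-48 - 326592) - (-78)/(2*3)) - 24813 = (-326640 - 1*(-13)) - 24813 = (-326640 + 13) - 24813 = -326627 - 24813 = -351440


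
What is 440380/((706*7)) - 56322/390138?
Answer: 291718757/3279017 ≈ 88.965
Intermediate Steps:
440380/((706*7)) - 56322/390138 = 440380/4942 - 56322*1/390138 = 440380*(1/4942) - 1341/9289 = 220190/2471 - 1341/9289 = 291718757/3279017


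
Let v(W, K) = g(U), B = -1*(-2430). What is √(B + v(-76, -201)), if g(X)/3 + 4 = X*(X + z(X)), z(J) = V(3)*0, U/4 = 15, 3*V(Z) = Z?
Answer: √13218 ≈ 114.97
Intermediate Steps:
B = 2430
V(Z) = Z/3
U = 60 (U = 4*15 = 60)
z(J) = 0 (z(J) = ((⅓)*3)*0 = 1*0 = 0)
g(X) = -12 + 3*X² (g(X) = -12 + 3*(X*(X + 0)) = -12 + 3*(X*X) = -12 + 3*X²)
v(W, K) = 10788 (v(W, K) = -12 + 3*60² = -12 + 3*3600 = -12 + 10800 = 10788)
√(B + v(-76, -201)) = √(2430 + 10788) = √13218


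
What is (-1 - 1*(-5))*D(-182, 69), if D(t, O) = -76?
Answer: -304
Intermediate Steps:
(-1 - 1*(-5))*D(-182, 69) = (-1 - 1*(-5))*(-76) = (-1 + 5)*(-76) = 4*(-76) = -304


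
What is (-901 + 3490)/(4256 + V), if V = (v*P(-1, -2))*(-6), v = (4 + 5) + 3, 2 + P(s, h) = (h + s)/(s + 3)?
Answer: 2589/4508 ≈ 0.57431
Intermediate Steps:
P(s, h) = -2 + (h + s)/(3 + s) (P(s, h) = -2 + (h + s)/(s + 3) = -2 + (h + s)/(3 + s))
v = 12 (v = 9 + 3 = 12)
V = 252 (V = (12*((-6 - 2 - 1*(-1))/(3 - 1)))*(-6) = (12*((-6 - 2 + 1)/2))*(-6) = (12*((1/2)*(-7)))*(-6) = (12*(-7/2))*(-6) = -42*(-6) = 252)
(-901 + 3490)/(4256 + V) = (-901 + 3490)/(4256 + 252) = 2589/4508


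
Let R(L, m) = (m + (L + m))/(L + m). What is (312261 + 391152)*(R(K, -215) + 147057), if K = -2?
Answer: 22447175676813/217 ≈ 1.0344e+11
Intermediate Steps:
R(L, m) = (L + 2*m)/(L + m)
(312261 + 391152)*(R(K, -215) + 147057) = (312261 + 391152)*((-2 + 2*(-215))/(-2 - 215) + 147057) = 703413*((-2 - 430)/(-217) + 147057) = 703413*(-1/217*(-432) + 147057) = 703413*(432/217 + 147057) = 703413*(31911801/217) = 22447175676813/217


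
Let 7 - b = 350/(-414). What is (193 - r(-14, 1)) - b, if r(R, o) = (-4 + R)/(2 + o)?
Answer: 39569/207 ≈ 191.15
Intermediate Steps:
r(R, o) = (-4 + R)/(2 + o)
b = 1624/207 (b = 7 - 350/(-414) = 7 - 350*(-1)/414 = 7 - 1*(-175/207) = 7 + 175/207 = 1624/207 ≈ 7.8454)
(193 - r(-14, 1)) - b = (193 - (-4 - 14)/(2 + 1)) - 1*1624/207 = (193 - (-18)/3) - 1624/207 = (193 - 1*(-6)) - 1624/207 = (193 + 6) - 1624/207 = 199 - 1624/207 = 39569/207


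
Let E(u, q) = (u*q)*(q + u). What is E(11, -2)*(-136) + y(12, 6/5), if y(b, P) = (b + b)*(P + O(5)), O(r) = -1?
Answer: 134664/5 ≈ 26933.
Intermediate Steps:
y(b, P) = 2*b*(-1 + P) (y(b, P) = (b + b)*(P - 1) = (2*b)*(-1 + P) = 2*b*(-1 + P))
E(u, q) = q*u*(q + u) (E(u, q) = (q*u)*(q + u) = q*u*(q + u))
E(11, -2)*(-136) + y(12, 6/5) = -2*11*(-2 + 11)*(-136) + 2*12*(-1 + 6/5) = -2*11*9*(-136) + 2*12*(-1 + 6*(⅕)) = -198*(-136) + 2*12*(-1 + 6/5) = 26928 + 2*12*(⅕) = 26928 + 24/5 = 134664/5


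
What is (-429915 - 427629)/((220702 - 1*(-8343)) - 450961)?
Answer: 71462/18493 ≈ 3.8643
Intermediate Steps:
(-429915 - 427629)/((220702 - 1*(-8343)) - 450961) = -857544/((220702 + 8343) - 450961) = -857544/(229045 - 450961) = -857544/(-221916) = -857544*(-1/221916) = 71462/18493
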